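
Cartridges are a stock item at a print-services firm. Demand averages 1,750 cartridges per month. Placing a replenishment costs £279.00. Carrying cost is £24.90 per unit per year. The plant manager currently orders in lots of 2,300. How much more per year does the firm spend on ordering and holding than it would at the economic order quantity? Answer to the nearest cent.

Extra cost ≈ £14,100.87 per year

Annual demand D = 1,750 × 12 = 21,000.
EOQ = √(2DS/H) = √(2 × 21,000 × 279 / 24.9) ≈ 686.00.
Cost at Q* = (D/Q*)S + (Q*/2)H = √(2DSH) ≈ £17,081.52.
Cost at Q = 2,300: (21,000/2,300)×279 + (2,300/2)×24.9 = £2,547.39 + £28,635.00 = £31,182.39.
Excess = £31,182.39 − £17,081.52 = £14,100.87.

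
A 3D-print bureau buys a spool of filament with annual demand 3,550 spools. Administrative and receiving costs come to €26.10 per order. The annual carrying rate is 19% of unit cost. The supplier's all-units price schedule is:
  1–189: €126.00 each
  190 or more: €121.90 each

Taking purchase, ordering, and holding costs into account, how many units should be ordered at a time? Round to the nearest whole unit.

Q* ≈ 190 spools

Holding cost per unit per year at price C is H = 0.19·C.
Evaluate total cost at each tier's feasible EOQ or, if the EOQ is below the tier, at the tier's minimum quantity.
EOQ at €126.00 = 88.0 (feasible in tier 1): TC = 3,550×€126.00 + (3,550/88.0)×26.1 + (88.0/2)×0.19×€126.00 = €449,406.26.
EOQ at €121.90 = 89.4 < 190, so use break Q=190: TC = 3,550×€121.90 + (3,550/190.0)×26.1 + (190.0/2)×0.19×€121.90 = €435,432.95.
Lowest total cost is €435,432.95 at Q = 190.0.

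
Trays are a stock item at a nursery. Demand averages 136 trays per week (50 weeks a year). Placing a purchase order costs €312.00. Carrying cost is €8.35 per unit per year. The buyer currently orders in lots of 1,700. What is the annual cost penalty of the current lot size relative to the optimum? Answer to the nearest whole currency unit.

Annual demand D = 136 × 50 = 6,800.
EOQ = √(2DS/H) = √(2 × 6,800 × 312 / 8.35) ≈ 712.86.
Cost at Q* = (D/Q*)S + (Q*/2)H = √(2DSH) ≈ €5,952.37.
Cost at Q = 1,700: (6,800/1,700)×312 + (1,700/2)×8.35 = €1,248.00 + €7,097.50 = €8,345.50.
Excess = €8,345.50 − €5,952.37 = €2,393.13.

Extra cost ≈ €2,393 per year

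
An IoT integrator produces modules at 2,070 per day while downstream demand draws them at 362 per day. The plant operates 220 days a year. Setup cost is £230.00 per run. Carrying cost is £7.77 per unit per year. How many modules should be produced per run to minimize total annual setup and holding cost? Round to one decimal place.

Q* ≈ 2,390.4 modules

Annual demand D = 362 × 220 = 79,640.
Production build-up factor (1 − d/p) = 1 − 362/2,070 = 0.8251.
Q* = √(2DS / (H(1 − d/p))) = √(2 × 79,640 × 230 / (7.77 × 0.8251)).
= √(36,634,400 / 6.4112) ≈ 2390.426.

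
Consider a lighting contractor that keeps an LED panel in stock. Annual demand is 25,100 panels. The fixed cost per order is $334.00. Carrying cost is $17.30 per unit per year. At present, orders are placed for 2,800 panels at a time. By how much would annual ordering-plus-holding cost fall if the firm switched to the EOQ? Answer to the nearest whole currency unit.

Extra cost ≈ $10,183 per year

EOQ = √(2DS/H) = √(2 × 25,100 × 334 / 17.3) ≈ 984.47.
Cost at Q* = (D/Q*)S + (Q*/2)H = √(2DSH) ≈ $17,031.31.
Cost at Q = 2,800: (25,100/2,800)×334 + (2,800/2)×17.3 = $2,994.07 + $24,220.00 = $27,214.07.
Excess = $27,214.07 − $17,031.31 = $10,182.76.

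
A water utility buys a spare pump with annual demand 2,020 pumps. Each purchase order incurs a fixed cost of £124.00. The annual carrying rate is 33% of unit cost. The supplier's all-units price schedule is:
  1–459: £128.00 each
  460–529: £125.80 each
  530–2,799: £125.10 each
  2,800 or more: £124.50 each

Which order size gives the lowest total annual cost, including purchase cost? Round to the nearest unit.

Holding cost per unit per year at price C is H = 0.33·C.
Candidates are each tier's EOQ (if it falls in that tier) and each price-break quantity.
EOQ at £128.00 = 108.9 (feasible in tier 1): TC = 2,020×£128.00 + (2,020/108.9)×124 + (108.9/2)×0.33×£128.00 = £263,160.06.
EOQ at £125.80 = 109.9 < 460, so use break Q=460: TC = 2,020×£125.80 + (2,020/460.0)×124 + (460.0/2)×0.33×£125.80 = £264,208.74.
EOQ at £125.10 = 110.2 < 530, so use break Q=530: TC = 2,020×£125.10 + (2,020/530.0)×124 + (530.0/2)×0.33×£125.10 = £264,114.60.
EOQ at £124.50 = 110.4 < 2800, so use break Q=2800: TC = 2,020×£124.50 + (2,020/2800.0)×124 + (2800.0/2)×0.33×£124.50 = £309,098.46.
Lowest total cost is £263,160.06 at Q = 108.9.

Q* ≈ 109 pumps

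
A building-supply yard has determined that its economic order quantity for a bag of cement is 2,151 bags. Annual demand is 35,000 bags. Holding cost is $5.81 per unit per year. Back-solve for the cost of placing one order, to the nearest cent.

S ≈ $384.02

Invert the EOQ relation Q*² = 2DS/H.
From Q* = √(2DS/H): S = Q*²H / (2D) = 2,151² × 5.81 / (2 × 35,000) = 384.0245.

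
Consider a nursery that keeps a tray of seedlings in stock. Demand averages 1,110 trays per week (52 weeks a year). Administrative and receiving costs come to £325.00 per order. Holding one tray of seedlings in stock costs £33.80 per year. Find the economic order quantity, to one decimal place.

Q* ≈ 1,053.6 trays

Annual demand D = 1,110 × 52 = 57,720.
EOQ = √(2DS / H) = √(2 × 57,720 × 325 / 33.8).
= √(37,518,000 / 33.8) = √1,110,000 ≈ 1053.565.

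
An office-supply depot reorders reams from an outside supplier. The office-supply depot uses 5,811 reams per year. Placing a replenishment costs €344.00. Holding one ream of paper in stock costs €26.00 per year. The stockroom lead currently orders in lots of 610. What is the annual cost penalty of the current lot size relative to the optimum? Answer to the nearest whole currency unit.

Extra cost ≈ €1,012 per year

EOQ = √(2DS/H) = √(2 × 5,811 × 344 / 26) ≈ 392.13.
Cost at Q* = (D/Q*)S + (Q*/2)H = √(2DSH) ≈ €10,195.45.
Cost at Q = 610: (5,811/610)×344 + (610/2)×26 = €3,277.02 + €7,930.00 = €11,207.02.
Excess = €11,207.02 − €10,195.45 = €1,011.57.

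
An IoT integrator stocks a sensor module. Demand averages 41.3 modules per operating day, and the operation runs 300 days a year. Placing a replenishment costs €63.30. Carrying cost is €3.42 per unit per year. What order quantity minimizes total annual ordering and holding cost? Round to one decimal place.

Q* ≈ 677.2 modules

Annual demand D = 41.3 × 300 = 12,390.
EOQ = √(2DS / H) = √(2 × 12,390 × 63.3 / 3.42).
= √(1,568,574 / 3.42) = √458,647.3684 ≈ 677.235.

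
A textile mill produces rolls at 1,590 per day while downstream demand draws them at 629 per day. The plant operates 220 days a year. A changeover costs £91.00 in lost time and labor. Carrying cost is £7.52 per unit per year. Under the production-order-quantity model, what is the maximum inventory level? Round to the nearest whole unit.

I_max ≈ 1,423 rolls

Annual demand D = 629 × 220 = 138,380.
Production build-up factor (1 − d/p) = 1 − 629/1,590 = 0.6044.
Q* = √(2DS / (H(1 − d/p))) = √(2 × 138,380 × 91 / (7.52 × 0.6044)).
= √(25,185,160 / 4.5451) ≈ 2353.967.
Maximum inventory = Q*(1 − d/p) = 2353.967 × 0.6044 ≈ 1422.743.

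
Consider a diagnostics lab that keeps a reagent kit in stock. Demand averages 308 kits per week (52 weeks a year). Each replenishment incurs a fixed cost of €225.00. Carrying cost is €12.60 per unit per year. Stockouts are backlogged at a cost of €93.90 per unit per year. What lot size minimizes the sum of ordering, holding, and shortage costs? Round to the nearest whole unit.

Q* ≈ 805 kits

Annual demand D = 308 × 52 = 16,016.
With planned backorders, Q* = √(2DS/H) · √((H+B)/B).
√(2DS/H) = √(2 × 16,016 × 225 / 12.6) = 756.307.
√((H+B)/B) = √((12.6+93.9)/93.9) = 1.0650.
Q* ≈ 805.453.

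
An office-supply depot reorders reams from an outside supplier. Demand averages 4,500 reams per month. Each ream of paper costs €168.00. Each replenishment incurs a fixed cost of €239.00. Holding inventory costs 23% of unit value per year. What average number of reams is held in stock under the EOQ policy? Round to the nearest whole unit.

Annual demand D = 4,500 × 12 = 54,000.
Holding cost H = 0.23 × €168.00 = €38.6400 per unit per year.
The optimal lot size = √(2DS/H) = √(2 × 54,000 × 239 / 38.64) ≈ 817.32.
Average inventory = Q*/2 ≈ 817.32 / 2 = 408.660.

Average inventory ≈ 409 reams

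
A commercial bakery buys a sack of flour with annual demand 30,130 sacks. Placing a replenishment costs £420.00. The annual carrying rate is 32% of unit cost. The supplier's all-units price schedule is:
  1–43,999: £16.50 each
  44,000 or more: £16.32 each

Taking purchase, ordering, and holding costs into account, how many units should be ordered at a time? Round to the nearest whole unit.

Q* ≈ 2,189 sacks

Holding cost per unit per year at price C is H = 0.32·C.
Candidates are each tier's EOQ (if it falls in that tier) and each price-break quantity.
EOQ at £16.50 = 2189.4 (feasible in tier 1): TC = 30,130×£16.50 + (30,130/2189.4)×420 + (2189.4/2)×0.32×£16.50 = £508,704.96.
EOQ at £16.32 = 2201.4 < 44000, so use break Q=44000: TC = 30,130×£16.32 + (30,130/44000.0)×420 + (44000.0/2)×0.32×£16.32 = £606,902.00.
Lowest total cost is £508,704.96 at Q = 2189.4.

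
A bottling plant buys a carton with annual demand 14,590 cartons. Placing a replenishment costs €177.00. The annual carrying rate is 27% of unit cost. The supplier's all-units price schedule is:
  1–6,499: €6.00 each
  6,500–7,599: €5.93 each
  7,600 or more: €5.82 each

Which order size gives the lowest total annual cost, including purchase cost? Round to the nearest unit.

Q* ≈ 1,786 cartons

Holding cost per unit per year at price C is H = 0.27·C.
For each price level, check whether its EOQ is feasible; otherwise the best quantity at that price is the breakpoint.
EOQ at €6.00 = 1785.5 (feasible in tier 1): TC = 14,590×€6.00 + (14,590/1785.5)×177 + (1785.5/2)×0.27×€6.00 = €90,432.59.
EOQ at €5.93 = 1796.1 < 6500, so use break Q=6500: TC = 14,590×€5.93 + (14,590/6500.0)×177 + (6500.0/2)×0.27×€5.93 = €92,119.57.
EOQ at €5.82 = 1813.0 < 7600, so use break Q=7600: TC = 14,590×€5.82 + (14,590/7600.0)×177 + (7600.0/2)×0.27×€5.82 = €91,224.91.
Lowest total cost is €90,432.59 at Q = 1785.5.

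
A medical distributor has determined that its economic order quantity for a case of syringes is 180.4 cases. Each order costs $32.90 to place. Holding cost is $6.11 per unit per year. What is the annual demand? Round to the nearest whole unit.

D ≈ 3,022 cases per year

Invert the EOQ relation Q*² = 2DS/H.
From Q* = √(2DS/H): D = Q*²H / (2S) = 180.4² × 6.11 / (2 × 32.9) = 3021.958.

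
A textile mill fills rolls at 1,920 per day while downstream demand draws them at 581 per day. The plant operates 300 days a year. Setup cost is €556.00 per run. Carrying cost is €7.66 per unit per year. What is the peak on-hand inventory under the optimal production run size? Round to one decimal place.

Annual demand D = 581 × 300 = 174,300.
Production build-up factor (1 − d/p) = 1 − 581/1,920 = 0.6974.
Q* = √(2DS / (H(1 − d/p))) = √(2 × 174,300 × 556 / (7.66 × 0.6974)).
= √(193,821,600 / 5.3421) ≈ 6023.474.
Maximum inventory = Q*(1 − d/p) = 6023.474 × 0.6974 ≈ 4200.746.

I_max ≈ 4,200.7 rolls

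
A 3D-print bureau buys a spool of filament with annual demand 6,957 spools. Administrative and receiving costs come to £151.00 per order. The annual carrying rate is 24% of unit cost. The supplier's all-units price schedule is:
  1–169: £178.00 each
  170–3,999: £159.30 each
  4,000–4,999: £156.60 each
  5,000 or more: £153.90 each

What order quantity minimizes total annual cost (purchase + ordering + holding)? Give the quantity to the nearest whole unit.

Holding cost per unit per year at price C is H = 0.24·C.
Candidates are each tier's EOQ (if it falls in that tier) and each price-break quantity.
Tier 1 (£178.00): EOQ = 221.8 exceeds tier's upper bound 169, so this tier is dominated.
EOQ at £159.30 = 234.4 (feasible in tier 2): TC = 6,957×£159.30 + (6,957/234.4)×151 + (234.4/2)×0.24×£159.30 = £1,117,212.58.
EOQ at £156.60 = 236.4 < 4000, so use break Q=4000: TC = 6,957×£156.60 + (6,957/4000.0)×151 + (4000.0/2)×0.24×£156.60 = £1,164,896.83.
EOQ at £153.90 = 238.5 < 5000, so use break Q=5000: TC = 6,957×£153.90 + (6,957/5000.0)×151 + (5000.0/2)×0.24×£153.90 = £1,163,232.40.
Lowest total cost is £1,117,212.58 at Q = 234.4.

Q* ≈ 234 spools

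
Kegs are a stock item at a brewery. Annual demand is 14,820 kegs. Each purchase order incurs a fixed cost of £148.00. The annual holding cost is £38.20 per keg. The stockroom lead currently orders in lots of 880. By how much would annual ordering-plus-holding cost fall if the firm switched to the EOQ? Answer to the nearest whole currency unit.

EOQ = √(2DS/H) = √(2 × 14,820 × 148 / 38.2) ≈ 338.87.
Cost at Q* = (D/Q*)S + (Q*/2)H = √(2DSH) ≈ £12,944.99.
Cost at Q = 880: (14,820/880)×148 + (880/2)×38.2 = £2,492.45 + £16,808.00 = £19,300.45.
Excess = £19,300.45 − £12,944.99 = £6,355.47.

Extra cost ≈ £6,355 per year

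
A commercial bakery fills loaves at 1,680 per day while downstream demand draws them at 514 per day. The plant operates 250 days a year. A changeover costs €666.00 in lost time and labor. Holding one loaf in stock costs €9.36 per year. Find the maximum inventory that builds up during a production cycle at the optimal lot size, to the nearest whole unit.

I_max ≈ 3,563 loaves

Annual demand D = 514 × 250 = 128,500.
Production build-up factor (1 − d/p) = 1 − 514/1,680 = 0.6940.
Q* = √(2DS / (H(1 − d/p))) = √(2 × 128,500 × 666 / (9.36 × 0.6940)).
= √(171,162,000 / 6.4963) ≈ 5132.998.
Maximum inventory = Q*(1 − d/p) = 5132.998 × 0.6940 ≈ 3562.545.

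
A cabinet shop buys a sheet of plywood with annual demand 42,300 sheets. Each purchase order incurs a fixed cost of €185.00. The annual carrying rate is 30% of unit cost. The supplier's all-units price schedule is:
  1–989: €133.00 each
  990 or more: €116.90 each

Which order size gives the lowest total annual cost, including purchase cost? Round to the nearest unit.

Holding cost per unit per year at price C is H = 0.30·C.
Evaluate total cost at each tier's feasible EOQ or, if the EOQ is below the tier, at the tier's minimum quantity.
EOQ at €133.00 = 626.3 (feasible in tier 1): TC = 42,300×€133.00 + (42,300/626.3)×185 + (626.3/2)×0.30×€133.00 = €5,650,889.50.
EOQ at €116.90 = 668.0 < 990, so use break Q=990: TC = 42,300×€116.90 + (42,300/990.0)×185 + (990.0/2)×0.30×€116.90 = €4,970,134.20.
Lowest total cost is €4,970,134.20 at Q = 990.0.

Q* ≈ 990 sheets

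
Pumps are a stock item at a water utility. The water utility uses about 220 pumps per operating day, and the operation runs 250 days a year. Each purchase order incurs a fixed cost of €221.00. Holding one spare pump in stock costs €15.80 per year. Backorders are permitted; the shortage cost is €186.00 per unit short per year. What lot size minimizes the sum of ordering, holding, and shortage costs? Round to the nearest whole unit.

Annual demand D = 220 × 250 = 55,000.
With planned backorders, Q* = √(2DS/H) · √((H+B)/B).
√(2DS/H) = √(2 × 55,000 × 221 / 15.8) = 1240.406.
√((H+B)/B) = √((15.8+186)/186) = 1.0416.
Q* ≈ 1292.016.

Q* ≈ 1,292 pumps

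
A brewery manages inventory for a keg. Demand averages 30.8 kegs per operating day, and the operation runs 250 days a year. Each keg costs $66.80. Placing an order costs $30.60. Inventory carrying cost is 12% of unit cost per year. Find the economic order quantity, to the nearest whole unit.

Annual demand D = 30.8 × 250 = 7,700.
Holding cost H = 0.12 × $66.80 = $8.0160 per unit per year.
EOQ = √(2DS / H) = √(2 × 7,700 × 30.6 / 8.016).
= √(471,240 / 8.016) = √58,787.4251 ≈ 242.461.

Q* ≈ 242 kegs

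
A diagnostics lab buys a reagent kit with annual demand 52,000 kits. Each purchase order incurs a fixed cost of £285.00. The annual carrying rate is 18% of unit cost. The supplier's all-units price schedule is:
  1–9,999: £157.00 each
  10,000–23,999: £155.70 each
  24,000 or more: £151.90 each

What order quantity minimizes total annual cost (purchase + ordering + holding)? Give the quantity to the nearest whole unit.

Holding cost per unit per year at price C is H = 0.18·C.
Evaluate total cost at each tier's feasible EOQ or, if the EOQ is below the tier, at the tier's minimum quantity.
EOQ at £157.00 = 1024.1 (feasible in tier 1): TC = 52,000×£157.00 + (52,000/1024.1)×285 + (1024.1/2)×0.18×£157.00 = £8,192,941.78.
EOQ at £155.70 = 1028.4 < 10000, so use break Q=10000: TC = 52,000×£155.70 + (52,000/10000.0)×285 + (10000.0/2)×0.18×£155.70 = £8,238,012.00.
EOQ at £151.90 = 1041.2 < 24000, so use break Q=24000: TC = 52,000×£151.90 + (52,000/24000.0)×285 + (24000.0/2)×0.18×£151.90 = £8,227,521.50.
Lowest total cost is £8,192,941.78 at Q = 1024.1.

Q* ≈ 1,024 kits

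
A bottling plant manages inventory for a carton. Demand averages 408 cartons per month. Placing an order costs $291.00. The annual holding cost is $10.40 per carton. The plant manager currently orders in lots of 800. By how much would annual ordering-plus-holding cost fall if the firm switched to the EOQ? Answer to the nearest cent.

Extra cost ≈ $497.16 per year

Annual demand D = 408 × 12 = 4,896.
EOQ = √(2DS/H) = √(2 × 4,896 × 291 / 10.4) ≈ 523.44.
Cost at Q* = (D/Q*)S + (Q*/2)H = √(2DSH) ≈ $5,443.76.
Cost at Q = 800: (4,896/800)×291 + (800/2)×10.4 = $1,780.92 + $4,160.00 = $5,940.92.
Excess = $5,940.92 − $5,443.76 = $497.16.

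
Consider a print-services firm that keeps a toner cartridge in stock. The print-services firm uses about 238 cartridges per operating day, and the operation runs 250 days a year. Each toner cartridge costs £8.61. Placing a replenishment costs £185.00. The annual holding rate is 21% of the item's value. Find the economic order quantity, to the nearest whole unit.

Q* ≈ 3,489 cartridges

Annual demand D = 238 × 250 = 59,500.
Holding cost H = 0.21 × £8.61 = £1.8081 per unit per year.
EOQ = √(2DS / H) = √(2 × 59,500 × 185 / 1.8081).
= √(22,015,000 / 1.8081) = √12,175,764.6148 ≈ 3489.379.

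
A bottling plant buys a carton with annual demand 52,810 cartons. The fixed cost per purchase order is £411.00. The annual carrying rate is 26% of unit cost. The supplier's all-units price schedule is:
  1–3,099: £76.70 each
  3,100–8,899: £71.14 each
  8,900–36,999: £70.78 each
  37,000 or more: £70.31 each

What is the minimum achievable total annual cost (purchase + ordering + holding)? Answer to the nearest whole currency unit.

TC* ≈ £3,792,574

Holding cost per unit per year at price C is H = 0.26·C.
Evaluate total cost at each tier's feasible EOQ or, if the EOQ is below the tier, at the tier's minimum quantity.
EOQ at £76.70 = 1475.4 (feasible in tier 1): TC = 52,810×£76.70 + (52,810/1475.4)×411 + (1475.4/2)×0.26×£76.70 = £4,079,949.42.
EOQ at £71.14 = 1532.0 < 3100, so use break Q=3100: TC = 52,810×£71.14 + (52,810/3100.0)×411 + (3100.0/2)×0.26×£71.14 = £3,792,574.40.
EOQ at £70.78 = 1535.9 < 8900, so use break Q=8900: TC = 52,810×£70.78 + (52,810/8900.0)×411 + (8900.0/2)×0.26×£70.78 = £3,822,223.01.
EOQ at £70.31 = 1541.0 < 37000, so use break Q=37000: TC = 52,810×£70.31 + (52,810/37000.0)×411 + (37000.0/2)×0.26×£70.31 = £4,051,848.82.
Lowest total cost among the candidates is at Q = 3100.0.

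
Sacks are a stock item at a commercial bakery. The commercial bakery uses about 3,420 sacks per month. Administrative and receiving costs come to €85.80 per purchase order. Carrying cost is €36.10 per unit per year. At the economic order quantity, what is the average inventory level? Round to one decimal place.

Average inventory ≈ 220.8 sacks

Annual demand D = 3,420 × 12 = 41,040.
Q* = √(2DS/H) = √(2 × 41,040 × 85.8 / 36.1) ≈ 441.68.
Average inventory = Q*/2 ≈ 441.68 / 2 = 220.840.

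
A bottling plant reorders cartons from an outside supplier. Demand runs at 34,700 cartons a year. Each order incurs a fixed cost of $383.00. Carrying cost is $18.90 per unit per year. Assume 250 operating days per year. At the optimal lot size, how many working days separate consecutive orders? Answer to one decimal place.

T ≈ 8.5 days

EOQ = √(2DS/H) = √(2 × 34,700 × 383 / 18.9) ≈ 1185.90.
Cycle time = Q*/D × 250 = 1185.90 / 34,700 × 250 ≈ 8.544 days.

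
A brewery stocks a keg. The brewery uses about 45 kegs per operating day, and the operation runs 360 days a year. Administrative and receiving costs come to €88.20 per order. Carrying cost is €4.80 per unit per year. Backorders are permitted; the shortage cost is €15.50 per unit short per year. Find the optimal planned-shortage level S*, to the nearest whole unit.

S* ≈ 209 kegs

Annual demand D = 45 × 360 = 16,200.
With planned backorders, Q* = √(2DS/H) · √((H+B)/B).
√(2DS/H) = √(2 × 16,200 × 88.2 / 4.8) = 771.589.
√((H+B)/B) = √((4.8+15.5)/15.5) = 1.1444.
Q* ≈ 883.016.
S* = Q* · H/(H+B) = 883.016 × 4.8/20.3 ≈ 208.792.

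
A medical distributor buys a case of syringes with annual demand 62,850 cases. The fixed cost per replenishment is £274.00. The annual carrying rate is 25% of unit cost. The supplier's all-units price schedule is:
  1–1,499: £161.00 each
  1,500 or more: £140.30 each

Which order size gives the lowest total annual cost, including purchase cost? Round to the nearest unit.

Holding cost per unit per year at price C is H = 0.25·C.
Candidates are each tier's EOQ (if it falls in that tier) and each price-break quantity.
EOQ at £161.00 = 925.0 (feasible in tier 1): TC = 62,850×£161.00 + (62,850/925.0)×274 + (925.0/2)×0.25×£161.00 = £10,156,082.81.
EOQ at £140.30 = 990.9 < 1500, so use break Q=1500: TC = 62,850×£140.30 + (62,850/1500.0)×274 + (1500.0/2)×0.25×£140.30 = £8,855,641.85.
Lowest total cost is £8,855,641.85 at Q = 1500.0.

Q* ≈ 1,500 cases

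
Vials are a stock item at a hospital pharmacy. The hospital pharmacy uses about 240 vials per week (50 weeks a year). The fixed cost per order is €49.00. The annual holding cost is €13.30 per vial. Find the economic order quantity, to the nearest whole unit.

Q* ≈ 297 vials

Annual demand D = 240 × 50 = 12,000.
EOQ = √(2DS / H) = √(2 × 12,000 × 49 / 13.3).
= √(1,176,000 / 13.3) = √88,421.0526 ≈ 297.357.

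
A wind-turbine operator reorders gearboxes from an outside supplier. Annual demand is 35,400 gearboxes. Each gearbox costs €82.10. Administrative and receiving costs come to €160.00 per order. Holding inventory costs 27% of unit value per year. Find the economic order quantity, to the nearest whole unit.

Q* ≈ 715 gearboxes

Holding cost H = 0.27 × €82.10 = €22.1670 per unit per year.
EOQ = √(2DS / H) = √(2 × 35,400 × 160 / 22.167).
= √(11,328,000 / 22.167) = √511,029.9093 ≈ 714.864.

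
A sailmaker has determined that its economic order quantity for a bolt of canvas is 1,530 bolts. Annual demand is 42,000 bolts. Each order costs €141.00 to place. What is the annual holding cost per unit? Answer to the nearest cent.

H ≈ €5.06

Invert the EOQ relation Q*² = 2DS/H.
From Q* = √(2DS/H): H = 2DS / Q*² = 2 × 42,000 × 141 / 1,530² = 5.0596.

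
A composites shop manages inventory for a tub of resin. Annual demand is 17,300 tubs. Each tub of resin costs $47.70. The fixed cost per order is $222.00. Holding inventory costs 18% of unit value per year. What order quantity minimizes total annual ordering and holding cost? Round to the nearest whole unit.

Q* ≈ 946 tubs

Holding cost H = 0.18 × $47.70 = $8.5860 per unit per year.
EOQ = √(2DS / H) = √(2 × 17,300 × 222 / 8.586).
= √(7,681,200 / 8.586) = √894,619.1474 ≈ 945.843.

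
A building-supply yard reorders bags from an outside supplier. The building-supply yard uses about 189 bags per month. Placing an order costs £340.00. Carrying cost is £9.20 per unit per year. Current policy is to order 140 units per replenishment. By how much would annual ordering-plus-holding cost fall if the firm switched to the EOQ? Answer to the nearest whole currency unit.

Extra cost ≈ £2,385 per year

Annual demand D = 189 × 12 = 2,268.
EOQ = √(2DS/H) = √(2 × 2,268 × 340 / 9.2) ≈ 409.43.
Cost at Q* = (D/Q*)S + (Q*/2)H = √(2DSH) ≈ £3,766.78.
Cost at Q = 140: (2,268/140)×340 + (140/2)×9.2 = £5,508.00 + £644.00 = £6,152.00.
Excess = £6,152.00 − £3,766.78 = £2,385.22.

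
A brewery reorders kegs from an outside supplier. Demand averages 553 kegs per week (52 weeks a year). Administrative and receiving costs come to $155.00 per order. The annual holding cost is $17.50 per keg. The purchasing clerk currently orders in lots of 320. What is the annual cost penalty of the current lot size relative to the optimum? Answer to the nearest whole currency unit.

Annual demand D = 553 × 52 = 28,756.
EOQ = √(2DS/H) = √(2 × 28,756 × 155 / 17.5) ≈ 713.72.
Cost at Q* = (D/Q*)S + (Q*/2)H = √(2DSH) ≈ $12,490.05.
Cost at Q = 320: (28,756/320)×155 + (320/2)×17.5 = $13,928.69 + $2,800.00 = $16,728.69.
Excess = $16,728.69 − $12,490.05 = $4,238.64.

Extra cost ≈ $4,239 per year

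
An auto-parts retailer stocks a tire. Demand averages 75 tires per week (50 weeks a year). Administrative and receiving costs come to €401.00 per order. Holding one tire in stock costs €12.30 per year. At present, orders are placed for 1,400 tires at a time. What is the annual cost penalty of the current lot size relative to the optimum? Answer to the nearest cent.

Annual demand D = 75 × 50 = 3,750.
EOQ = √(2DS/H) = √(2 × 3,750 × 401 / 12.3) ≈ 494.48.
Cost at Q* = (D/Q*)S + (Q*/2)H = √(2DSH) ≈ €6,082.13.
Cost at Q = 1,400: (3,750/1,400)×401 + (1,400/2)×12.3 = €1,074.11 + €8,610.00 = €9,684.11.
Excess = €9,684.11 − €6,082.13 = €3,601.98.

Extra cost ≈ €3,601.98 per year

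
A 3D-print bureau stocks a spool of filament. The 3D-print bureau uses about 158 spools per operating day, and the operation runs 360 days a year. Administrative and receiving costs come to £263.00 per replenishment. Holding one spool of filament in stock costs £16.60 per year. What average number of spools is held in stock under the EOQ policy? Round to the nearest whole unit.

Average inventory ≈ 671 spools

Annual demand D = 158 × 360 = 56,880.
Q* = √(2DS/H) = √(2 × 56,880 × 263 / 16.6) ≈ 1342.51.
Average inventory = Q*/2 ≈ 1342.51 / 2 = 671.257.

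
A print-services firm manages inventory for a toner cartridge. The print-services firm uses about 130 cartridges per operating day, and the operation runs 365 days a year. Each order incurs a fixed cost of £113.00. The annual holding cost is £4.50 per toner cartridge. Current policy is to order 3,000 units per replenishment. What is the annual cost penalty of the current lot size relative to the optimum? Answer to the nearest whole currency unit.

Extra cost ≈ £1,591 per year

Annual demand D = 130 × 365 = 47,450.
EOQ = √(2DS/H) = √(2 × 47,450 × 113 / 4.5) ≈ 1543.71.
Cost at Q* = (D/Q*)S + (Q*/2)H = √(2DSH) ≈ £6,946.70.
Cost at Q = 3,000: (47,450/3,000)×113 + (3,000/2)×4.5 = £1,787.28 + £6,750.00 = £8,537.28.
Excess = £8,537.28 − £6,946.70 = £1,590.58.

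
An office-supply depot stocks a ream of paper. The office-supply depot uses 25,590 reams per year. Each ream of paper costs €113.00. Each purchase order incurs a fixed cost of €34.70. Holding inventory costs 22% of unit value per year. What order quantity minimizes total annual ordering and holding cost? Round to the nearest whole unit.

Holding cost H = 0.22 × €113.00 = €24.8600 per unit per year.
EOQ = √(2DS / H) = √(2 × 25,590 × 34.7 / 24.86).
= √(1,775,946 / 24.86) = √71,437.8922 ≈ 267.279.

Q* ≈ 267 reams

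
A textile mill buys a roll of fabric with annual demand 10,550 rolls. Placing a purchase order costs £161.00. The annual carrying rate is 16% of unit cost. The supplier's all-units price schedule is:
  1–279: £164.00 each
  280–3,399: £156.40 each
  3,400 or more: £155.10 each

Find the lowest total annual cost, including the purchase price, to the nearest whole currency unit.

TC* ≈ £1,659,240

Holding cost per unit per year at price C is H = 0.16·C.
For each price level, check whether its EOQ is feasible; otherwise the best quantity at that price is the breakpoint.
Tier 1 (£164.00): EOQ = 359.8 exceeds tier's upper bound 279, so this tier is dominated.
EOQ at £156.40 = 368.4 (feasible in tier 2): TC = 10,550×£156.40 + (10,550/368.4)×161 + (368.4/2)×0.16×£156.40 = £1,659,240.03.
EOQ at £155.10 = 370.0 < 3400, so use break Q=3400: TC = 10,550×£155.10 + (10,550/3400.0)×161 + (3400.0/2)×0.16×£155.10 = £1,678,991.77.
Lowest total cost among the candidates is at Q = 368.4.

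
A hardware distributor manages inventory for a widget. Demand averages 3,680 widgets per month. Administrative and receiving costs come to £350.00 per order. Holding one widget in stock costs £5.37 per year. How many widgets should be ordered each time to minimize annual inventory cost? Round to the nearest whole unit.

Q* ≈ 2,399 widgets

Annual demand D = 3,680 × 12 = 44,160.
EOQ = √(2DS / H) = √(2 × 44,160 × 350 / 5.37).
= √(30,912,000 / 5.37) = √5,756,424.581 ≈ 2399.255.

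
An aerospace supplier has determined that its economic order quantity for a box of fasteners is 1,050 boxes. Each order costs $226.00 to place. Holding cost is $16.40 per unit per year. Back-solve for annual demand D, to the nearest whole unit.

D ≈ 40,002 boxes per year

Invert the EOQ relation Q*² = 2DS/H.
From Q* = √(2DS/H): D = Q*²H / (2S) = 1,050² × 16.4 / (2 × 226) = 40002.212.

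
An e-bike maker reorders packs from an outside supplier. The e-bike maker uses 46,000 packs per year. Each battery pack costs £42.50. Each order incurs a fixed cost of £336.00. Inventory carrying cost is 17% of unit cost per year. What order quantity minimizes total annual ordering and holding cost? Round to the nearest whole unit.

Q* ≈ 2,068 packs

Holding cost H = 0.17 × £42.50 = £7.2250 per unit per year.
EOQ = √(2DS / H) = √(2 × 46,000 × 336 / 7.225).
= √(30,912,000 / 7.225) = √4,278,477.5087 ≈ 2068.448.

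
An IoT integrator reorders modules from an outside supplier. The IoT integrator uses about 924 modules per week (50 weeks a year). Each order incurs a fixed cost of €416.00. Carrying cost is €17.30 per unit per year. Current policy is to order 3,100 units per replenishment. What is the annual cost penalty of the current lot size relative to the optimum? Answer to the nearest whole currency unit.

Extra cost ≈ €7,227 per year

Annual demand D = 924 × 50 = 46,200.
EOQ = √(2DS/H) = √(2 × 46,200 × 416 / 17.3) ≈ 1490.59.
Cost at Q* = (D/Q*)S + (Q*/2)H = √(2DSH) ≈ €25,787.29.
Cost at Q = 3,100: (46,200/3,100)×416 + (3,100/2)×17.3 = €6,199.74 + €26,815.00 = €33,014.74.
Excess = €33,014.74 − €25,787.29 = €7,227.45.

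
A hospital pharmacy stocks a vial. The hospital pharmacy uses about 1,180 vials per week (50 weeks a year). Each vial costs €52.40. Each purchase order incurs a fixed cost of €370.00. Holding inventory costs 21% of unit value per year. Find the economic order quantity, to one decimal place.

Annual demand D = 1,180 × 50 = 59,000.
Holding cost H = 0.21 × €52.40 = €11.0040 per unit per year.
EOQ = √(2DS / H) = √(2 × 59,000 × 370 / 11.004).
= √(43,660,000 / 11.004) = √3,967,648.128 ≈ 1991.896.

Q* ≈ 1,991.9 vials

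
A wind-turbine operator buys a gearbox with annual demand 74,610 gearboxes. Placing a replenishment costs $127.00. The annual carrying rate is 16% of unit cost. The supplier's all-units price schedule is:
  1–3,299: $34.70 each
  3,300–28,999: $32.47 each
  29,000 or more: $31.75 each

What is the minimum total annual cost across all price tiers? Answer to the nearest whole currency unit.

TC* ≈ $2,434,030

Holding cost per unit per year at price C is H = 0.16·C.
Evaluate total cost at each tier's feasible EOQ or, if the EOQ is below the tier, at the tier's minimum quantity.
EOQ at $34.70 = 1847.5 (feasible in tier 1): TC = 74,610×$34.70 + (74,610/1847.5)×127 + (1847.5/2)×0.16×$34.70 = $2,599,224.47.
EOQ at $32.47 = 1909.9 < 3300, so use break Q=3300: TC = 74,610×$32.47 + (74,610/3300.0)×127 + (3300.0/2)×0.16×$32.47 = $2,434,030.13.
EOQ at $31.75 = 1931.5 < 29000, so use break Q=29000: TC = 74,610×$31.75 + (74,610/29000.0)×127 + (29000.0/2)×0.16×$31.75 = $2,442,854.24.
Lowest total cost among the candidates is at Q = 3300.0.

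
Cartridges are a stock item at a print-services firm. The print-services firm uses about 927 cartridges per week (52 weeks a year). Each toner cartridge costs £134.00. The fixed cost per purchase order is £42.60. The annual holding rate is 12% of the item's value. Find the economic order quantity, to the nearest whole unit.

Q* ≈ 505 cartridges

Annual demand D = 927 × 52 = 48,204.
Holding cost H = 0.12 × £134.00 = £16.0800 per unit per year.
EOQ = √(2DS / H) = √(2 × 48,204 × 42.6 / 16.08).
= √(4,106,980.8 / 16.08) = √255,409.2537 ≈ 505.380.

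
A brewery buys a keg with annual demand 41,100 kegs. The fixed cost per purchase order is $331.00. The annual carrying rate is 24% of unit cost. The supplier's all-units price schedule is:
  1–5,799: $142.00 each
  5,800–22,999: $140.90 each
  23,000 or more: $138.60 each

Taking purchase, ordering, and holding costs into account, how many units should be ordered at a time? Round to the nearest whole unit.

Q* ≈ 894 kegs

Holding cost per unit per year at price C is H = 0.24·C.
For each price level, check whether its EOQ is feasible; otherwise the best quantity at that price is the breakpoint.
EOQ at $142.00 = 893.5 (feasible in tier 1): TC = 41,100×$142.00 + (41,100/893.5)×331 + (893.5/2)×0.24×$142.00 = $5,866,650.87.
EOQ at $140.90 = 897.0 < 5800, so use break Q=5800: TC = 41,100×$140.90 + (41,100/5800.0)×331 + (5800.0/2)×0.24×$140.90 = $5,891,401.93.
EOQ at $138.60 = 904.4 < 23000, so use break Q=23000: TC = 41,100×$138.60 + (41,100/23000.0)×331 + (23000.0/2)×0.24×$138.60 = $6,079,587.48.
Lowest total cost is $5,866,650.87 at Q = 893.5.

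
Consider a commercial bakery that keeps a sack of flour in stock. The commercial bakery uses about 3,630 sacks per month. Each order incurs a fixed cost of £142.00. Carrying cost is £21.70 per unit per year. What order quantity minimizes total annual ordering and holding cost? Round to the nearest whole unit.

Annual demand D = 3,630 × 12 = 43,560.
EOQ = √(2DS / H) = √(2 × 43,560 × 142 / 21.7).
= √(12,371,040 / 21.7) = √570,094.0092 ≈ 755.046.

Q* ≈ 755 sacks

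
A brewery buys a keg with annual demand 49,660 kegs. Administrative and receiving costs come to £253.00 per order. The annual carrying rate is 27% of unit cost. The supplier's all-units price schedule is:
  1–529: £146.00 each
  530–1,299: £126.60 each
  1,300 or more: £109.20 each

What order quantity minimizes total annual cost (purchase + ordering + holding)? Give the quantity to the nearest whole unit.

Q* ≈ 1,300 kegs

Holding cost per unit per year at price C is H = 0.27·C.
Evaluate total cost at each tier's feasible EOQ or, if the EOQ is below the tier, at the tier's minimum quantity.
Tier 1 (£146.00): EOQ = 798.4 exceeds tier's upper bound 529, so this tier is dominated.
EOQ at £126.60 = 857.4 (feasible in tier 2): TC = 49,660×£126.60 + (49,660/857.4)×253 + (857.4/2)×0.27×£126.60 = £6,316,263.40.
EOQ at £109.20 = 923.2 < 1300, so use break Q=1300: TC = 49,660×£109.20 + (49,660/1300.0)×253 + (1300.0/2)×0.27×£109.20 = £5,451,701.20.
Lowest total cost is £5,451,701.20 at Q = 1300.0.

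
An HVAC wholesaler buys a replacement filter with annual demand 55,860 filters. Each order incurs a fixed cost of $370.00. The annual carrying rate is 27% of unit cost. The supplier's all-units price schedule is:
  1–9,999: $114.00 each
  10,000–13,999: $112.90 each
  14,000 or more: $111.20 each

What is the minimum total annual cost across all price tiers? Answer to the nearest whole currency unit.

Holding cost per unit per year at price C is H = 0.27·C.
Candidates are each tier's EOQ (if it falls in that tier) and each price-break quantity.
EOQ at $114.00 = 1158.9 (feasible in tier 1): TC = 55,860×$114.00 + (55,860/1158.9)×370 + (1158.9/2)×0.27×$114.00 = $6,403,709.80.
EOQ at $112.90 = 1164.5 < 10000, so use break Q=10000: TC = 55,860×$112.90 + (55,860/10000.0)×370 + (10000.0/2)×0.27×$112.90 = $6,461,075.82.
EOQ at $111.20 = 1173.4 < 14000, so use break Q=14000: TC = 55,860×$111.20 + (55,860/14000.0)×370 + (14000.0/2)×0.27×$111.20 = $6,423,276.30.
Lowest total cost among the candidates is at Q = 1158.9.

TC* ≈ $6,403,710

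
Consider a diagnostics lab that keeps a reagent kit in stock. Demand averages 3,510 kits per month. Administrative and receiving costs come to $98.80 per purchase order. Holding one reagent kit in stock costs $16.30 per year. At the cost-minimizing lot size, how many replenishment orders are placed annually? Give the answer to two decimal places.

N ≈ 58.94 orders per year

Annual demand D = 3,510 × 12 = 42,120.
EOQ = √(2DS/H) = √(2 × 42,120 × 98.8 / 16.3) ≈ 714.57.
Orders per year = D / Q* = 42,120 / 714.57 ≈ 58.945.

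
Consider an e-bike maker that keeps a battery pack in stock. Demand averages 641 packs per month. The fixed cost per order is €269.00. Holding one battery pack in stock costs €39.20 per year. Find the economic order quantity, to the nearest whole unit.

Q* ≈ 325 packs

Annual demand D = 641 × 12 = 7,692.
EOQ = √(2DS / H) = √(2 × 7,692 × 269 / 39.2).
= √(4,138,296 / 39.2) = √105,568.7755 ≈ 324.913.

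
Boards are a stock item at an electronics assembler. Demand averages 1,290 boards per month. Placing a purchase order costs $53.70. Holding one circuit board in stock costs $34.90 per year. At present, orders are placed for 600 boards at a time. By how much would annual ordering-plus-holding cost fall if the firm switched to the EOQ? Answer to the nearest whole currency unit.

Annual demand D = 1,290 × 12 = 15,480.
EOQ = √(2DS/H) = √(2 × 15,480 × 53.7 / 34.9) ≈ 218.26.
Cost at Q* = (D/Q*)S + (Q*/2)H = √(2DSH) ≈ $7,617.29.
Cost at Q = 600: (15,480/600)×53.7 + (600/2)×34.9 = $1,385.46 + $10,470.00 = $11,855.46.
Excess = $11,855.46 − $7,617.29 = $4,238.17.

Extra cost ≈ $4,238 per year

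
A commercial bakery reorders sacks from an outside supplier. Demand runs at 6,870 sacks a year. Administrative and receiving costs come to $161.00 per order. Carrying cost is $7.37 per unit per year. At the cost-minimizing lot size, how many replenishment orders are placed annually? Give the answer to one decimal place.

N ≈ 12.5 orders per year

The optimal lot size = √(2DS/H) = √(2 × 6,870 × 161 / 7.37) ≈ 547.86.
Orders per year = D / Q* = 6,870 / 547.86 ≈ 12.540.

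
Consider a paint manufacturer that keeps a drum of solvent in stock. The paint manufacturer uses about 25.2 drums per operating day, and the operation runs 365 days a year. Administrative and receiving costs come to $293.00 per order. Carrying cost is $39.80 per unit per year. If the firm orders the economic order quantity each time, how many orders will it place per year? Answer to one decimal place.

Annual demand D = 25.2 × 365 = 9,198.
EOQ = √(2DS/H) = √(2 × 9,198 × 293 / 39.8) ≈ 368.01.
Orders per year = D / Q* = 9,198 / 368.01 ≈ 24.994.

N ≈ 25.0 orders per year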